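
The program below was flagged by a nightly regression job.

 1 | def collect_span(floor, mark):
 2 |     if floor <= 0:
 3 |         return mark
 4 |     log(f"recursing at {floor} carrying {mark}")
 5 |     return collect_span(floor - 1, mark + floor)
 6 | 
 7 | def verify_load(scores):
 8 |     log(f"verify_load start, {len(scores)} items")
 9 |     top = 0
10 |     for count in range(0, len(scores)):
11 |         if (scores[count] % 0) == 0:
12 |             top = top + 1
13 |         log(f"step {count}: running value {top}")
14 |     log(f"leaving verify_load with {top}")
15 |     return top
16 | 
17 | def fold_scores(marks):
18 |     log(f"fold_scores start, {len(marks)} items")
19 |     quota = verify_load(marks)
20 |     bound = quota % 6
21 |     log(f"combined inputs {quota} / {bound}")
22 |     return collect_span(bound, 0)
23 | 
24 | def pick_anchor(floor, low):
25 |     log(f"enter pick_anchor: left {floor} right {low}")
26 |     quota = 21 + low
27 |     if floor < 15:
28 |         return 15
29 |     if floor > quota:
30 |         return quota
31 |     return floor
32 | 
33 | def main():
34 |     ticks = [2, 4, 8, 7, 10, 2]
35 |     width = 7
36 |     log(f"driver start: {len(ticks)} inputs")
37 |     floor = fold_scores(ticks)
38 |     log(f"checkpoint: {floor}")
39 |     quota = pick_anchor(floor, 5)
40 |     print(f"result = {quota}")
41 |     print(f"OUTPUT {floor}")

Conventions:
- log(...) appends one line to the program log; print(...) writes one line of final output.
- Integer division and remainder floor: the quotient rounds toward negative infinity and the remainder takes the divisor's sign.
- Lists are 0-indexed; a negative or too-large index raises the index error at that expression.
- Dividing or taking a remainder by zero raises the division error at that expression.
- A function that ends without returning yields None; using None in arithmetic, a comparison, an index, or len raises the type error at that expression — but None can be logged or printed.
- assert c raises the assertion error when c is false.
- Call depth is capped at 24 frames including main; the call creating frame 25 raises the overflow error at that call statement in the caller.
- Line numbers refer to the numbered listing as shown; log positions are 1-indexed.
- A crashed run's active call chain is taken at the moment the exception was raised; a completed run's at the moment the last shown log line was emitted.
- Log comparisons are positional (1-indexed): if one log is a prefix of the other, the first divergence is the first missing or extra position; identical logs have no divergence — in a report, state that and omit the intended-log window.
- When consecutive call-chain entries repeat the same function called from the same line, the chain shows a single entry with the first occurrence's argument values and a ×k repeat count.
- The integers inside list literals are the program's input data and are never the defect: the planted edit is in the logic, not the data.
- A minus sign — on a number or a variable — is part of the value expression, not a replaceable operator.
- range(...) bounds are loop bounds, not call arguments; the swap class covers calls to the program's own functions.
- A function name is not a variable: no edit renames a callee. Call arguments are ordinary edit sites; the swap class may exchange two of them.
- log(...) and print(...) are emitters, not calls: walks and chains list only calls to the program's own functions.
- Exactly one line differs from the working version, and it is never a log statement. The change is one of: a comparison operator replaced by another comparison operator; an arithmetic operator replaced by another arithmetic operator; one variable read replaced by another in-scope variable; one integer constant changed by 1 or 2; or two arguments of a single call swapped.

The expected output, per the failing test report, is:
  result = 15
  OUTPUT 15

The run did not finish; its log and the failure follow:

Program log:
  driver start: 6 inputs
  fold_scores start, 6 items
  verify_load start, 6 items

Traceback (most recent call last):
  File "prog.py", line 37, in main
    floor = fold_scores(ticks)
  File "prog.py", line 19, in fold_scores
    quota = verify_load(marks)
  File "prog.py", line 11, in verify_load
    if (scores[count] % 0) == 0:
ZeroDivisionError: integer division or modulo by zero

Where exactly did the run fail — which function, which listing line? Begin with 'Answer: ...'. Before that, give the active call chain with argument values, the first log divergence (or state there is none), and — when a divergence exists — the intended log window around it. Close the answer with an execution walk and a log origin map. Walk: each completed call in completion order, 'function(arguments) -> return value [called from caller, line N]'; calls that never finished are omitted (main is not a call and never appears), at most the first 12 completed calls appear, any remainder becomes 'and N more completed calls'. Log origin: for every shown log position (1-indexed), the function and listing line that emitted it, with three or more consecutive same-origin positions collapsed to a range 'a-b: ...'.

Answer: the error was raised in verify_load, line 11.
Core observation: The faulty run's log stops after 3 lines; the working version's next line would be 'step 0: running value 1'.
Call chain: main -> fold_scores([2, 4, 8, 7, 10, 2]) (called at line 37) -> verify_load([2, 4, 8, 7, 10, 2]) (called at line 19).
First divergence: position 4 (shown log ended at 3 lines; the working version continues: 'step 0: running value 1').
Intended log window:
  2: fold_scores start, 6 items
  3: verify_load start, 6 items
  4: step 0: running value 1
  5: step 1: running value 2
Execution walk:
  (no call completed)
Log origin:
  1 — main, line 36
  2 — fold_scores, line 18
  3 — verify_load, line 8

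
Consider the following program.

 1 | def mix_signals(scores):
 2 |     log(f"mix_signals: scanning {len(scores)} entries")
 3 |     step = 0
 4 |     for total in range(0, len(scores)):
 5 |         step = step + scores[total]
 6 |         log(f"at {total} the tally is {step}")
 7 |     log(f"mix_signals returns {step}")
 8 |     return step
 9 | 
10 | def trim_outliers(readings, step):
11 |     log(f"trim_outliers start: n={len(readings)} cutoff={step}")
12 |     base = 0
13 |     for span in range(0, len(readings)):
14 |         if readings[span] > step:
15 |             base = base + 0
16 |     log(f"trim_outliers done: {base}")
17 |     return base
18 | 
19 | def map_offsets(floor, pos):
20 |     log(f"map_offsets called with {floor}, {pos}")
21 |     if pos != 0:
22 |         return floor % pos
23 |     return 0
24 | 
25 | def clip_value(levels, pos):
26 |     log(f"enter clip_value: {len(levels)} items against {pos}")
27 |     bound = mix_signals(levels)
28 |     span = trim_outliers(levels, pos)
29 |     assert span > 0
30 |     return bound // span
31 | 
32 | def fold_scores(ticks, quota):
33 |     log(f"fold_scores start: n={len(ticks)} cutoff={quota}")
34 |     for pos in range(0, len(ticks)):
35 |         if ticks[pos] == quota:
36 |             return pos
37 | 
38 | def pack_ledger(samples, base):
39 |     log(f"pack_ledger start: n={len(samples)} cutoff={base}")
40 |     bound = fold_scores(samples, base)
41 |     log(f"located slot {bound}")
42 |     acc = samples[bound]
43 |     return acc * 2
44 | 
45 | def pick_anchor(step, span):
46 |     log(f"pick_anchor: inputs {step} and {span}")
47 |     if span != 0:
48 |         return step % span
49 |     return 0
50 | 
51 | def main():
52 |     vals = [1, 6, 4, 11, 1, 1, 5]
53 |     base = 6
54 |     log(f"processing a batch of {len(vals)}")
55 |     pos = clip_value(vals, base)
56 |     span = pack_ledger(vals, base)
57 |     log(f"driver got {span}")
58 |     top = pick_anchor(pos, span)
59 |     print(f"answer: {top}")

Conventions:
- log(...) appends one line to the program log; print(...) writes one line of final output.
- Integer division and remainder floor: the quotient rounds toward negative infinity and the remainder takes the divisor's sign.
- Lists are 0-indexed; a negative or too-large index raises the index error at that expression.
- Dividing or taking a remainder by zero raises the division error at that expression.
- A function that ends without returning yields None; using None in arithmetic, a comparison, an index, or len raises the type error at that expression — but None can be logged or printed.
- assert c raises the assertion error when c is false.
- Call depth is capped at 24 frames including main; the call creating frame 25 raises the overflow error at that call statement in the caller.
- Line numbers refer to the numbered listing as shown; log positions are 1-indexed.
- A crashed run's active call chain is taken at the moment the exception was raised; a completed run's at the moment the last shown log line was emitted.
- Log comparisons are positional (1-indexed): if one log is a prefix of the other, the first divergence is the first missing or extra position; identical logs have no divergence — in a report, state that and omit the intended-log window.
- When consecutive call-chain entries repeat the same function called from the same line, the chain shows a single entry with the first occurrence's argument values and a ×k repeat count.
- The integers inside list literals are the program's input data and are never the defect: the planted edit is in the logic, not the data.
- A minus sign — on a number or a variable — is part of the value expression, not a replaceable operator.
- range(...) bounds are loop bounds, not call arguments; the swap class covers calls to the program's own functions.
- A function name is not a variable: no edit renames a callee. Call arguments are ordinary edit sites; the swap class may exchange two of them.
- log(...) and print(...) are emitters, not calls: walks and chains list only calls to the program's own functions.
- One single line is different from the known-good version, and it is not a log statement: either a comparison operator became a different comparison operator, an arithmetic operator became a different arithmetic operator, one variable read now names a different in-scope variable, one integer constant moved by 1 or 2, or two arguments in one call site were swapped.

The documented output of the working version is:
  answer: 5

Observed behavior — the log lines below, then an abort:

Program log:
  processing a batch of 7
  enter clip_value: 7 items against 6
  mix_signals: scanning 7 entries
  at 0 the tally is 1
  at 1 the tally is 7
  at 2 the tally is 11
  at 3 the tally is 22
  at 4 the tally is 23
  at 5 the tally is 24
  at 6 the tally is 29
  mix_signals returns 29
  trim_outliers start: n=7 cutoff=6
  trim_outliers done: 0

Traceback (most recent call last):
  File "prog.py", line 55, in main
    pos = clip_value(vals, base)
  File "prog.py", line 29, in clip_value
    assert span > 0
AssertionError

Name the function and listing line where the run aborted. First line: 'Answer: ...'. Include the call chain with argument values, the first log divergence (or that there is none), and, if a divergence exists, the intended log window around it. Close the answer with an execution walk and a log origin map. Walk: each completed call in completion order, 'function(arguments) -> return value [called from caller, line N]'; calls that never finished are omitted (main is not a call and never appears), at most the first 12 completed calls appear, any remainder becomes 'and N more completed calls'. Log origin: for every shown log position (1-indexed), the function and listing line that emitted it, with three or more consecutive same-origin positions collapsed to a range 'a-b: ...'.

Answer: the error was raised in clip_value, line 29.
Key fact: Position 13 is the first bad log line: 'trim_outliers done: 0' should read 'trim_outliers done: 1'.
Call chain: main -> clip_value([1, 6, 4, 11, 1, 1, 5], 6) (called at line 55).
First divergence: position 13; shown 'trim_outliers done: 0' vs intended 'trim_outliers done: 1'.
Intended log window:
  11: mix_signals returns 29
  12: trim_outliers start: n=7 cutoff=6
  13: trim_outliers done: 1
  14: pack_ledger start: n=7 cutoff=6
Execution walk:
  mix_signals([1, 6, 4, 11, 1, 1, 5]) -> 29  [called from clip_value, line 27]
  trim_outliers([1, 6, 4, 11, 1, 1, 5], 6) -> 0  [called from clip_value, line 28]
Log line origins:
  1: from main, line 54
  2: from clip_value, line 26
  3: from mix_signals, line 2
  4-10: from mix_signals, line 6
  11: from mix_signals, line 7
  12: from trim_outliers, line 11
  13: from trim_outliers, line 16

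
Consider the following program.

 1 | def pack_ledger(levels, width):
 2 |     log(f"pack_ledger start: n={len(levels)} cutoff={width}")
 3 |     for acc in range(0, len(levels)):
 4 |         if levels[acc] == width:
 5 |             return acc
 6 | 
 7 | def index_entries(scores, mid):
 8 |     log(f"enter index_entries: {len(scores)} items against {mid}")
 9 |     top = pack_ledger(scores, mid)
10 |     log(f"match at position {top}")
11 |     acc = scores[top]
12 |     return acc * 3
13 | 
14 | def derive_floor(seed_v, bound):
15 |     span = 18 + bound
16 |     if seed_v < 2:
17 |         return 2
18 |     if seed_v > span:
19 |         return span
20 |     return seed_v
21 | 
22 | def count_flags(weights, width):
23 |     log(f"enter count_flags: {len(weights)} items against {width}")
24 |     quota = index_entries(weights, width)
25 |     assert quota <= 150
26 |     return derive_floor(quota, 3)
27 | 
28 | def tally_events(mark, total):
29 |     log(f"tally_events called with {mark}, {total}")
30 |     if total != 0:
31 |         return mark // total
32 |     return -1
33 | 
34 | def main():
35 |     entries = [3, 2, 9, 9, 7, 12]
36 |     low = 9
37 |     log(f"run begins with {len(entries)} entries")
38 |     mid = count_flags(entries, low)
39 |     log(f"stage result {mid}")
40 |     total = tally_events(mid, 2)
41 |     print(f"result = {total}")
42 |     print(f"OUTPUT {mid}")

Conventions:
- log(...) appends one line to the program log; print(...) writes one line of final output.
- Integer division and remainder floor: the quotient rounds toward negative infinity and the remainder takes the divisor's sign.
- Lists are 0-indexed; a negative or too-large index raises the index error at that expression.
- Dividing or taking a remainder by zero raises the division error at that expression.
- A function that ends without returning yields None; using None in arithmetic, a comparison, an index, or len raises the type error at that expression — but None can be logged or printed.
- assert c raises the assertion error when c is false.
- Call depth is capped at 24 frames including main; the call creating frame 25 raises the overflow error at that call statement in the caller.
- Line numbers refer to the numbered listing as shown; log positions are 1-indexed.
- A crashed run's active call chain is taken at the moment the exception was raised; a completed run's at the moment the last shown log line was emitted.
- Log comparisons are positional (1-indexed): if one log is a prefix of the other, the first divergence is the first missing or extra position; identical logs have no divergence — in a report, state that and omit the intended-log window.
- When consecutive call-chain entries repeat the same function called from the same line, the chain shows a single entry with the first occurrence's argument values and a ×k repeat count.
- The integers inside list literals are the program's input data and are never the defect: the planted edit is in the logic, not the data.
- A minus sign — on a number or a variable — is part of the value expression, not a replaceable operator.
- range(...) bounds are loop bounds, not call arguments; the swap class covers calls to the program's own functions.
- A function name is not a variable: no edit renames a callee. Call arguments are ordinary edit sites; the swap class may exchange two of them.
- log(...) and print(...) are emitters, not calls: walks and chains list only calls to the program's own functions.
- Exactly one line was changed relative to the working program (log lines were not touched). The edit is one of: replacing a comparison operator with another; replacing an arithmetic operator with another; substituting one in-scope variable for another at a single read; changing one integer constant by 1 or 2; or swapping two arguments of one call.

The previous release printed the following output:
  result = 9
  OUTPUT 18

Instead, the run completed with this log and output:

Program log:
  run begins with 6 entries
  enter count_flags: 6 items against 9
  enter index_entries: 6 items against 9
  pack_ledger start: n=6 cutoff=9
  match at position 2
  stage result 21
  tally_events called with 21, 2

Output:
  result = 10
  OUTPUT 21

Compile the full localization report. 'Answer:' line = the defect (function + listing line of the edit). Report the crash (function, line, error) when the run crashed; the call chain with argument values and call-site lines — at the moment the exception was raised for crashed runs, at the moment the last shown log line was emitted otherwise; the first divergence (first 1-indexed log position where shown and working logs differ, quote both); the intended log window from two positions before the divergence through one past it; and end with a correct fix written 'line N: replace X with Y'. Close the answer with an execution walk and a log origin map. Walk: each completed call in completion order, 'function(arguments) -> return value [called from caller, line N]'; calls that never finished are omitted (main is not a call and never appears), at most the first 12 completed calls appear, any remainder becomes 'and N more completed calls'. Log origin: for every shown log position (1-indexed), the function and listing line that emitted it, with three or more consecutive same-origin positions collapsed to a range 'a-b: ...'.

Answer: the defect is in index_entries at line 12.
The tell: Everything matches until log position 6, which reads 'stage result 21' in place of 'stage result 18'.
Call chain: main -> tally_events(21, 2) (called at line 40).
First divergence: at position 6 the run shows 'stage result 21' where the working version logs 'stage result 18'.
Intended log window:
  4: pack_ledger start: n=6 cutoff=9
  5: match at position 2
  6: stage result 18
  7: tally_events called with 18, 2
Execution walk:
  pack_ledger([3, 2, 9, 9, 7, 12], 9) -> 2  [called from index_entries, line 9]
  index_entries([3, 2, 9, 9, 7, 12], 9) -> 27  [called from count_flags, line 24]
  derive_floor(27, 3) -> 21  [called from count_flags, line 26]
  count_flags([3, 2, 9, 9, 7, 12], 9) -> 21  [called from main, line 38]
  tally_events(21, 2) -> 10  [called from main, line 40]
Origin of each log line:
  1 — main, line 37
  2 — count_flags, line 23
  3 — index_entries, line 8
  4 — pack_ledger, line 2
  5 — index_entries, line 10
  6 — main, line 39
  7 — tally_events, line 29
A correct fix: line 12: replace `3` with `2`.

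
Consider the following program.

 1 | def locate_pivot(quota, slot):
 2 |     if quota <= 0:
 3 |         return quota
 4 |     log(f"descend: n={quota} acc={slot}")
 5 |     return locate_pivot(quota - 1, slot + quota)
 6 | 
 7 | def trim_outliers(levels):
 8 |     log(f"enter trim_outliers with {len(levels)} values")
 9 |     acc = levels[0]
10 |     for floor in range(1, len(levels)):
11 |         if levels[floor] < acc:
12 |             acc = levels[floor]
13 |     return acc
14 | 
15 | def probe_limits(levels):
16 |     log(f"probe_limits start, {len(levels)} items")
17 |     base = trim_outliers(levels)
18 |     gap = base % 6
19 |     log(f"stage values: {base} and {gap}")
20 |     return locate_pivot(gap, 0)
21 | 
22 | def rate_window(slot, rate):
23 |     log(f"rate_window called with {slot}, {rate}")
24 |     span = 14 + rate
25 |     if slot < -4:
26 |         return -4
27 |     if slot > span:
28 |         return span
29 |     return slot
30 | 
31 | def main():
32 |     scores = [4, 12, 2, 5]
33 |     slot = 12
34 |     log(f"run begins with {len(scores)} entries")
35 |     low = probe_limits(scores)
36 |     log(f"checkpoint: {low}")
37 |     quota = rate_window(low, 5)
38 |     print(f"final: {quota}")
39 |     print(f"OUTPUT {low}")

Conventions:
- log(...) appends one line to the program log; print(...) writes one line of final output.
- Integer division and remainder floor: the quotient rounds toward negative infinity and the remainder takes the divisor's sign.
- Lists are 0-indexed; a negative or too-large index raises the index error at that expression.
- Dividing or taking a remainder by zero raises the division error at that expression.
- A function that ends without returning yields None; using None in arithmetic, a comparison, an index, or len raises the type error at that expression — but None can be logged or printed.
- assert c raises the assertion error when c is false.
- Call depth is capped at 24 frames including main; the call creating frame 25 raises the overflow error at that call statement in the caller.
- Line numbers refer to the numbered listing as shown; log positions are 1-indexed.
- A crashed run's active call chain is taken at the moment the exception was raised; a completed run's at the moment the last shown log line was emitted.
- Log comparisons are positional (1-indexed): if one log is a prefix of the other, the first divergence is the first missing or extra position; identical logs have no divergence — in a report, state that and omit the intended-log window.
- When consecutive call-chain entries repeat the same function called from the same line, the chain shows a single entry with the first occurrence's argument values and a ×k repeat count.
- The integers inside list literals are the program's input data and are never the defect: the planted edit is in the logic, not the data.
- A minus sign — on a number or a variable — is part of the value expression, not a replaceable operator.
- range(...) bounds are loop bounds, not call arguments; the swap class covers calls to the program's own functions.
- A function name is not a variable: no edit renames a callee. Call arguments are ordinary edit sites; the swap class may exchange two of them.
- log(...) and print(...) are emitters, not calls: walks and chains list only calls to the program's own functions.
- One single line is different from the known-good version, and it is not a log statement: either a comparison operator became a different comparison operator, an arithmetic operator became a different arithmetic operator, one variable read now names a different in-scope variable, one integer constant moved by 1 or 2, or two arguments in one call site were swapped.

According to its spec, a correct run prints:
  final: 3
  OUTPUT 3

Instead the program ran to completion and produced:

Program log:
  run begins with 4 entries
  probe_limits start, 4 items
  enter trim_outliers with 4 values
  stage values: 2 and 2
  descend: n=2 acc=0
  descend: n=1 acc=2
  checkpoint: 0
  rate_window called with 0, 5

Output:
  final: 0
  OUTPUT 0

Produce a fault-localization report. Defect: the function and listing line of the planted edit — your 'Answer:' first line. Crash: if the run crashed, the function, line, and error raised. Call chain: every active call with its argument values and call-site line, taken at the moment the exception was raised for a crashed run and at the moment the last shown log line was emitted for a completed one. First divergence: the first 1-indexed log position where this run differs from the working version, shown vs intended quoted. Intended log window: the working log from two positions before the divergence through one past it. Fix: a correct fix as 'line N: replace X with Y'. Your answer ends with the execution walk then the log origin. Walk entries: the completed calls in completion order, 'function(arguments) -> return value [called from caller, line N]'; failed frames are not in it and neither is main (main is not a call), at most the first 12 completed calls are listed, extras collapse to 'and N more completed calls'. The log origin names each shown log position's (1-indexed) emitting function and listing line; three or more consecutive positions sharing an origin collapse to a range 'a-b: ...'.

Answer: the defect is in locate_pivot at line 3.
Key observation: The earliest visible damage is log position 7 — 'checkpoint: 0' rather than the intended 'checkpoint: 3'.
Call chain: main -> rate_window(0, 5) (called at line 37).
First divergence: at position 7 the run shows 'checkpoint: 0' where the working version logs 'checkpoint: 3'.
Intended log window:
  5: descend: n=2 acc=0
  6: descend: n=1 acc=2
  7: checkpoint: 3
  8: rate_window called with 3, 5
Execution walk:
  trim_outliers([4, 12, 2, 5]) -> 2  [called from probe_limits, line 17]
  locate_pivot(0, 3) -> 0  [called from locate_pivot, line 5]
  locate_pivot(1, 2) -> 0  [called from locate_pivot, line 5]
  locate_pivot(2, 0) -> 0  [called from probe_limits, line 20]
  probe_limits([4, 12, 2, 5]) -> 0  [called from main, line 35]
  rate_window(0, 5) -> 0  [called from main, line 37]
Log origins:
  1: emitted by main (line 34)
  2: emitted by probe_limits (line 16)
  3: emitted by trim_outliers (line 8)
  4: emitted by probe_limits (line 19)
  5: emitted by locate_pivot (line 4)
  6: emitted by locate_pivot (line 4)
  7: emitted by main (line 36)
  8: emitted by rate_window (line 23)
A correct fix: line 3: replace `quota` with `slot`.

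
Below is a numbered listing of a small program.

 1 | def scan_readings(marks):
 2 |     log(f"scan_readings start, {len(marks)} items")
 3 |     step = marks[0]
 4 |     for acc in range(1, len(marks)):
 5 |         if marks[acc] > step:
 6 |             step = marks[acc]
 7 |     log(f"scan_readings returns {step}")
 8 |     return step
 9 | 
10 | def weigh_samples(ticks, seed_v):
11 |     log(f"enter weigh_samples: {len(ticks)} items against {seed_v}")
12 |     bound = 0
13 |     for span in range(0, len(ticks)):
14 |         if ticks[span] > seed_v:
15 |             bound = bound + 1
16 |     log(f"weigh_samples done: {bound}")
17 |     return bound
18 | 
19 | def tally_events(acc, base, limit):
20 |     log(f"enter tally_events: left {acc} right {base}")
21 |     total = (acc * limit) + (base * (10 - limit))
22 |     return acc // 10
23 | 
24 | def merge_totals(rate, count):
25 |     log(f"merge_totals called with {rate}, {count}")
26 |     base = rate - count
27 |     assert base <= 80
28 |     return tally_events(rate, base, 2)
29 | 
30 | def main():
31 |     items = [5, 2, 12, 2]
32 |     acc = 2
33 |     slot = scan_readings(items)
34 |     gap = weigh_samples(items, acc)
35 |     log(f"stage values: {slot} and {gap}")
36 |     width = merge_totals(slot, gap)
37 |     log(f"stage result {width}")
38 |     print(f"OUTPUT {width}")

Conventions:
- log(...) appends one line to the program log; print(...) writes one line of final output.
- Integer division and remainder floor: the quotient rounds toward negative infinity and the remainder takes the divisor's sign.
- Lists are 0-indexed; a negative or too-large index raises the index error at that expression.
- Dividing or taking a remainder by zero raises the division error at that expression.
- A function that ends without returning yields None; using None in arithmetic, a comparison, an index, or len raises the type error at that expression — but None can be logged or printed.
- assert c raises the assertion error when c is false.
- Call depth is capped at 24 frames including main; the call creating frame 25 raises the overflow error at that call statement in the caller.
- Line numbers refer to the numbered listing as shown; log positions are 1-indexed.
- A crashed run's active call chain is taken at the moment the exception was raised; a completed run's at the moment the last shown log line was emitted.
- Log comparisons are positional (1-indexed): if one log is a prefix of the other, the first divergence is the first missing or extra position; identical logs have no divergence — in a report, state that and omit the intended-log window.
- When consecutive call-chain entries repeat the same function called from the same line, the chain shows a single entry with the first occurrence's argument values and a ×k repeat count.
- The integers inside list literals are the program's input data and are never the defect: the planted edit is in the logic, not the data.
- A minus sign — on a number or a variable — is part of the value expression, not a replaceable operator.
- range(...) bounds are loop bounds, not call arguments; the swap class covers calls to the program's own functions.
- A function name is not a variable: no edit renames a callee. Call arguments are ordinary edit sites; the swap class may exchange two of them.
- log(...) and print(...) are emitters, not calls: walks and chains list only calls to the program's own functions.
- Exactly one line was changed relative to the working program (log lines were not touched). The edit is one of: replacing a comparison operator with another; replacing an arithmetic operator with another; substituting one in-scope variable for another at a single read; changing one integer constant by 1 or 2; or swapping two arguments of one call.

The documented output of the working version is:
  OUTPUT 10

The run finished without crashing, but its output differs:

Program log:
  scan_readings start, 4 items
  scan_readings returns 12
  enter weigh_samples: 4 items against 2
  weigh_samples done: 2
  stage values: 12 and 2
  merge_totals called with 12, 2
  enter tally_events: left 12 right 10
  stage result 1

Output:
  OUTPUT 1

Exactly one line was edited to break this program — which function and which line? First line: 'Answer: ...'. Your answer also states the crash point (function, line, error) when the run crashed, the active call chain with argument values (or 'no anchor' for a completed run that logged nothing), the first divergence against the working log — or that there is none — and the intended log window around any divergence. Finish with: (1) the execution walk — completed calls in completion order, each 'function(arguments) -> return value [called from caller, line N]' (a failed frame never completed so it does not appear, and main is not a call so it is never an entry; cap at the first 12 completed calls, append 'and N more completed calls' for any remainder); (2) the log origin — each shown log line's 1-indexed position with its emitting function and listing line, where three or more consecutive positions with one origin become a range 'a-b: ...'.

Answer: the defect is in tally_events at line 22.
Key observation: Log line 8 is where behavior first shows: 'stage result 1' appears instead of 'stage result 10'.
Call chain: main.
First divergence: position 8 — shown 'stage result 1', intended 'stage result 10'.
Intended log window:
  6: merge_totals called with 12, 2
  7: enter tally_events: left 12 right 10
  8: stage result 10
Execution walk:
  scan_readings([5, 2, 12, 2]) -> 12  [called from main, line 33]
  weigh_samples([5, 2, 12, 2], 2) -> 2  [called from main, line 34]
  tally_events(12, 10, 2) -> 1  [called from merge_totals, line 28]
  merge_totals(12, 2) -> 1  [called from main, line 36]
Log origins:
  1: emitted by scan_readings (line 2)
  2: emitted by scan_readings (line 7)
  3: emitted by weigh_samples (line 11)
  4: emitted by weigh_samples (line 16)
  5: emitted by main (line 35)
  6: emitted by merge_totals (line 25)
  7: emitted by tally_events (line 20)
  8: emitted by main (line 37)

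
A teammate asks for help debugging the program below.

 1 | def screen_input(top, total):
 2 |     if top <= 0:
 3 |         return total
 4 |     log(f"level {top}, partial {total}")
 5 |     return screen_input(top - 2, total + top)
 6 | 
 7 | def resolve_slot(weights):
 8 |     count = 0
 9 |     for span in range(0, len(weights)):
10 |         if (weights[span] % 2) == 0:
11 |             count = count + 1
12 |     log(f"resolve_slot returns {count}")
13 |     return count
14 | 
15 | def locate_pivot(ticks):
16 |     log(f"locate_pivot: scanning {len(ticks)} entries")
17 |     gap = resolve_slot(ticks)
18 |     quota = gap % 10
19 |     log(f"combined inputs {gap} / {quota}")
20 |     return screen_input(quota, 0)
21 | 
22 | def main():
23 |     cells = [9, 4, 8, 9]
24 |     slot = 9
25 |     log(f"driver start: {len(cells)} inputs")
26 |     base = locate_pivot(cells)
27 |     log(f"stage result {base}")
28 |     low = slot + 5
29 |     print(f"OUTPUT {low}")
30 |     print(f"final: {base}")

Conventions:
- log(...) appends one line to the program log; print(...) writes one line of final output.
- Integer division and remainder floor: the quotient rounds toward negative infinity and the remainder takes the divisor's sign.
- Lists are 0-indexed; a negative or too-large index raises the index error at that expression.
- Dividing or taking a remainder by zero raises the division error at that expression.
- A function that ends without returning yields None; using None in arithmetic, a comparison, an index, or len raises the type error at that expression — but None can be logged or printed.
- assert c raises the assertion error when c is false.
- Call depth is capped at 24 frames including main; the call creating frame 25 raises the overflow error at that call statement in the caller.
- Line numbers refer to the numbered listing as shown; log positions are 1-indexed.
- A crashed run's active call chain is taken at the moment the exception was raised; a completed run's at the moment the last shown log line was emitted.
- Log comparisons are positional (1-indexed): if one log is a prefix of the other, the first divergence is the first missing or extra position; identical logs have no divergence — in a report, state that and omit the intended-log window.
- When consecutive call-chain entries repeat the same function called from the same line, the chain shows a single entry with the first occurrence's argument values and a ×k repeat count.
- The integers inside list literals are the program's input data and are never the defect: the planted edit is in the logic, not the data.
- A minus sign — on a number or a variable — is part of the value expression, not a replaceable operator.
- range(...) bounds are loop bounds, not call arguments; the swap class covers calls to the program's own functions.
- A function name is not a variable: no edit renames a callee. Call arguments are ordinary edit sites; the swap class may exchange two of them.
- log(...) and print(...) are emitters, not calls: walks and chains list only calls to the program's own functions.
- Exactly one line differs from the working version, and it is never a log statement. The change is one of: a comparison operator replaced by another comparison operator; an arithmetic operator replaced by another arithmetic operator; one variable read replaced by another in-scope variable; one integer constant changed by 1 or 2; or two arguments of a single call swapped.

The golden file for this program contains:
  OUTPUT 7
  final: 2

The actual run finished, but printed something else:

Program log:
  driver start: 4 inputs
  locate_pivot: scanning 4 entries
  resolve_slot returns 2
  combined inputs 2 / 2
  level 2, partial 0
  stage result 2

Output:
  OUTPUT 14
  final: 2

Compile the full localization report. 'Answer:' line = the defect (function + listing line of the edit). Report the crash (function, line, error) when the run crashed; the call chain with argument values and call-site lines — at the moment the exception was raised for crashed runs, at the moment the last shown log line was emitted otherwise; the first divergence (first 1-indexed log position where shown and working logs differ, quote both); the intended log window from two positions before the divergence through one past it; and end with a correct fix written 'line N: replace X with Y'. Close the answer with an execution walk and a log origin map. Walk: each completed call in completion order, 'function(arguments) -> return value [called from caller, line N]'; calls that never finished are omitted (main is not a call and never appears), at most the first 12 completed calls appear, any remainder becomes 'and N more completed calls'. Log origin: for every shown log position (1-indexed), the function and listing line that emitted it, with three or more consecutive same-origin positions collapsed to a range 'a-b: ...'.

Answer: the defect is in main at line 28.
Key fact: No log line changed; the fault shows up purely in the output.
Call chain: main.
First divergence: none (the log streams are identical).
Execution walk:
  resolve_slot([9, 4, 8, 9]) -> 2  [called from locate_pivot, line 17]
  screen_input(0, 2) -> 2  [called from screen_input, line 5]
  screen_input(2, 0) -> 2  [called from locate_pivot, line 20]
  locate_pivot([9, 4, 8, 9]) -> 2  [called from main, line 26]
Log line origins:
  1: emitted by main (line 25)
  2: emitted by locate_pivot (line 16)
  3: emitted by resolve_slot (line 12)
  4: emitted by locate_pivot (line 19)
  5: emitted by screen_input (line 4)
  6: emitted by main (line 27)
A correct fix: line 28: replace `slot` with `base`.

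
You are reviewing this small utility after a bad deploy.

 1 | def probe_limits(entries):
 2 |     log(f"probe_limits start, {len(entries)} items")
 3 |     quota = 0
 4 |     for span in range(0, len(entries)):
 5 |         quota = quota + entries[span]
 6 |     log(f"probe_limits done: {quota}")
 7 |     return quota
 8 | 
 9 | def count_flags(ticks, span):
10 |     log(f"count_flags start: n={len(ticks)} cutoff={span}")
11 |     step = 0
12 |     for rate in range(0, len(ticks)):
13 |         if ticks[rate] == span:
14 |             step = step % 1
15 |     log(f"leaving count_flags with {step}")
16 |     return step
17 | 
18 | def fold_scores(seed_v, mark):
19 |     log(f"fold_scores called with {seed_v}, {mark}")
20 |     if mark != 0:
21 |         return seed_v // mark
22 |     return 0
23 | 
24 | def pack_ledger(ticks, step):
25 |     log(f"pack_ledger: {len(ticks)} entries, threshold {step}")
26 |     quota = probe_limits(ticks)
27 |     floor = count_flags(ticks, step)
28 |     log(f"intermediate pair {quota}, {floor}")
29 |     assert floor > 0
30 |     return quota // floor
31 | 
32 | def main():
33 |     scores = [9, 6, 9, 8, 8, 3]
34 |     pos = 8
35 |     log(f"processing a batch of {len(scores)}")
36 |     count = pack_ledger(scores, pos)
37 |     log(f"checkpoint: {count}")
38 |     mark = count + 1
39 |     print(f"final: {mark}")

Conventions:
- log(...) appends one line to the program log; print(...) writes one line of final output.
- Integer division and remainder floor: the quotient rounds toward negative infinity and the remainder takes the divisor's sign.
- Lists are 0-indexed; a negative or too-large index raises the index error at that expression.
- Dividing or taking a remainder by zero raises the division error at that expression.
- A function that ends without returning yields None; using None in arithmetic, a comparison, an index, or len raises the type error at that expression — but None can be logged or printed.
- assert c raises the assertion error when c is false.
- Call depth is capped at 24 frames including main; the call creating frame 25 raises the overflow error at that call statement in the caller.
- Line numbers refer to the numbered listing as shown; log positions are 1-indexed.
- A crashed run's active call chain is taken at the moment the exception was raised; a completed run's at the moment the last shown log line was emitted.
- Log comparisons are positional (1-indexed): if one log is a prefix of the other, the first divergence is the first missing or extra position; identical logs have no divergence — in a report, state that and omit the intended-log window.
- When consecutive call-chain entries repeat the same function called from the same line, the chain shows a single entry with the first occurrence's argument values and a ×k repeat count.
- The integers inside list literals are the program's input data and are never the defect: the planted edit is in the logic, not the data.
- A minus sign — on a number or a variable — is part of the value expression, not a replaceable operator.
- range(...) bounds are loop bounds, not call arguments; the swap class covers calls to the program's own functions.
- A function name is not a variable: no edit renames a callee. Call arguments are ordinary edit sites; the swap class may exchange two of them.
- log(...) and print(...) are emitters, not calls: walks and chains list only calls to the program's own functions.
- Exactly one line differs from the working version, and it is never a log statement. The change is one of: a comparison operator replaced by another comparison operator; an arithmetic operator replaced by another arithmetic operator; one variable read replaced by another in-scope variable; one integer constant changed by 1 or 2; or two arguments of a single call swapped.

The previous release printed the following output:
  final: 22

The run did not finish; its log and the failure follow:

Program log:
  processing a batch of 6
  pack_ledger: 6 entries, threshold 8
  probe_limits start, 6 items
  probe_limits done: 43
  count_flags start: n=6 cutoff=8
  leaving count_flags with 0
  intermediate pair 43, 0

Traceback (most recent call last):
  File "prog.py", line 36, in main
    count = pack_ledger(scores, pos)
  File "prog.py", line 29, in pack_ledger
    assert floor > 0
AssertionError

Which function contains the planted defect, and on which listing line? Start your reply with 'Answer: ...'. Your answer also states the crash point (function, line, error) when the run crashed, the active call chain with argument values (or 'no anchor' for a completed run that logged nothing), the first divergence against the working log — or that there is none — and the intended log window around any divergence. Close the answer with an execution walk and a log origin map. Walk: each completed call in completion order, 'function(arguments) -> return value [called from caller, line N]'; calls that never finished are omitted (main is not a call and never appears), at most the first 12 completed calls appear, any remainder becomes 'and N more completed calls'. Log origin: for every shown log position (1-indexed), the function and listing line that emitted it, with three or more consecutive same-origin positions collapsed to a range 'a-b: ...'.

Answer: the defect is in count_flags at line 14.
Key fact: At log position 6 the runs split — shown 'leaving count_flags with 0', but the working version logs 'leaving count_flags with 2'.
Crash: pack_ledger, line 29, AssertionError.
Call chain: main -> pack_ledger([9, 6, 9, 8, 8, 3], 8) (called at line 36).
First divergence: position 6 — shown 'leaving count_flags with 0', intended 'leaving count_flags with 2'.
Intended log window:
  4: probe_limits done: 43
  5: count_flags start: n=6 cutoff=8
  6: leaving count_flags with 2
  7: intermediate pair 43, 2
Execution walk:
  probe_limits([9, 6, 9, 8, 8, 3]) -> 43  [called from pack_ledger, line 26]
  count_flags([9, 6, 9, 8, 8, 3], 8) -> 0  [called from pack_ledger, line 27]
Origin of each log line:
  1: logged in main at line 35
  2: logged in pack_ledger at line 25
  3: logged in probe_limits at line 2
  4: logged in probe_limits at line 6
  5: logged in count_flags at line 10
  6: logged in count_flags at line 15
  7: logged in pack_ledger at line 28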